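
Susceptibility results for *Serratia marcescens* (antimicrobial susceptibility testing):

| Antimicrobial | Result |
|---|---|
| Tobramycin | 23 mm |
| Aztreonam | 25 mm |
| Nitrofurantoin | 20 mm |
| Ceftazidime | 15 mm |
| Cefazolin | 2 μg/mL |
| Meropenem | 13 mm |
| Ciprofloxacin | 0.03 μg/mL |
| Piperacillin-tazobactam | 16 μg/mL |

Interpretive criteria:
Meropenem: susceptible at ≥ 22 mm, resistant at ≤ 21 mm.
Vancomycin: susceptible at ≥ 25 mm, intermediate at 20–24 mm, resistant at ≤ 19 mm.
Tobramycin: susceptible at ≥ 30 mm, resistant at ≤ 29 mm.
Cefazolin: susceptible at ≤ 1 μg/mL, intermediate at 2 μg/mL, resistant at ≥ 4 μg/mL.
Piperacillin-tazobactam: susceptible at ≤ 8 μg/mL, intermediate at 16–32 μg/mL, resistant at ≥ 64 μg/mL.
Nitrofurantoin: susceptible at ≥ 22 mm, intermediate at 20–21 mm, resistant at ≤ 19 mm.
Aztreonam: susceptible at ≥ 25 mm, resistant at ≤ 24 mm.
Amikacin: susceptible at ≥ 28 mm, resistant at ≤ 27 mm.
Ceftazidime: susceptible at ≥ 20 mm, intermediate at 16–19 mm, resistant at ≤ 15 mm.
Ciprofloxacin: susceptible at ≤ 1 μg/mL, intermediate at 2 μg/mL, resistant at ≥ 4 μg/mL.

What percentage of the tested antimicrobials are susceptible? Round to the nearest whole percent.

25%

Tobramycin (23 mm) ≤ 29 mm → Resistant
Aztreonam: 25 mm is ≥ 25 mm ⇒ Susceptible
Nitrofurantoin: 20 mm is in 20–21 mm ⇒ intermediate
Ceftazidime (15 mm) ≤ 15 mm — R
Cefazolin: 2 μg/mL is = 2 μg/mL ⇒ Intermediate
Meropenem 13 mm: ≤ 21 mm ⇒ R
Ciprofloxacin: 0.03 μg/mL is ≤ 1 μg/mL → Susceptible
Piperacillin-tazobactam (16 μg/mL) in 16–32 μg/mL — I
Susceptible: 2/8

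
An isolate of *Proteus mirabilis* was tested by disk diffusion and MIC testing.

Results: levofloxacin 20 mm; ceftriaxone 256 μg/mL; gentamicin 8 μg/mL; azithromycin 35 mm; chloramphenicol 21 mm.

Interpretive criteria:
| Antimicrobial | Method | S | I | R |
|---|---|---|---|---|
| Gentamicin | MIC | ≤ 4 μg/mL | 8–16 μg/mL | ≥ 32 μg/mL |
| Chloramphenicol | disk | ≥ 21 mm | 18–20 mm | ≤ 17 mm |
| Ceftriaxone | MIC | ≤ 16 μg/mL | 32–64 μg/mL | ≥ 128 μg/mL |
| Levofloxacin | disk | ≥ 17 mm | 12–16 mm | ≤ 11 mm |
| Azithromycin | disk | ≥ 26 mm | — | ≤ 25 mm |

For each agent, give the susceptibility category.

S, R, I, S, S

Levofloxacin (20 mm) ≥ 17 mm → S
Ceftriaxone (256 μg/mL) ≥ 128 μg/mL → resistant
Gentamicin 8 μg/mL: in 8–16 μg/mL ⇒ I
Azithromycin: 35 mm is ≥ 26 mm — susceptible
Chloramphenicol: 21 mm is ≥ 21 mm → Susceptible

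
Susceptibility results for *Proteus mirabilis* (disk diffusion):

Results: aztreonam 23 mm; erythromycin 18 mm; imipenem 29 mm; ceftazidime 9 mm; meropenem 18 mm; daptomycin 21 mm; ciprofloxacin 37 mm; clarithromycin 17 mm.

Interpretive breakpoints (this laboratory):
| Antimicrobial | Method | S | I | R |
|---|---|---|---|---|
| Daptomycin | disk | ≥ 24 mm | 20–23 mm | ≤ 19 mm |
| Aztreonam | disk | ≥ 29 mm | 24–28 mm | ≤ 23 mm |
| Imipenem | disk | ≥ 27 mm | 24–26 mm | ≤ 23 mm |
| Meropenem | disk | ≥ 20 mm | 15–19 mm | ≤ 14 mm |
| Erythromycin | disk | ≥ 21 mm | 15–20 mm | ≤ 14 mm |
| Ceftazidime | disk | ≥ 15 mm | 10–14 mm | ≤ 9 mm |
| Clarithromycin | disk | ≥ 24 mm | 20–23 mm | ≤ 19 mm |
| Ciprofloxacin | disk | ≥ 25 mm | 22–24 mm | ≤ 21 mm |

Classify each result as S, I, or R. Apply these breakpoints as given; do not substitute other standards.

Aztreonam (23 mm) ≤ 23 mm → resistant
Erythromycin (18 mm) in 15–20 mm ⇒ intermediate
Imipenem 29 mm: ≥ 27 mm ⇒ S
Ceftazidime (9 mm) ≤ 9 mm ⇒ Resistant
Meropenem 18 mm: in 15–19 mm — Intermediate
Daptomycin 21 mm: in 20–23 mm → intermediate
Ciprofloxacin (37 mm) ≥ 25 mm ⇒ S
Clarithromycin: 17 mm is ≤ 19 mm → resistant

R, I, S, R, I, I, S, R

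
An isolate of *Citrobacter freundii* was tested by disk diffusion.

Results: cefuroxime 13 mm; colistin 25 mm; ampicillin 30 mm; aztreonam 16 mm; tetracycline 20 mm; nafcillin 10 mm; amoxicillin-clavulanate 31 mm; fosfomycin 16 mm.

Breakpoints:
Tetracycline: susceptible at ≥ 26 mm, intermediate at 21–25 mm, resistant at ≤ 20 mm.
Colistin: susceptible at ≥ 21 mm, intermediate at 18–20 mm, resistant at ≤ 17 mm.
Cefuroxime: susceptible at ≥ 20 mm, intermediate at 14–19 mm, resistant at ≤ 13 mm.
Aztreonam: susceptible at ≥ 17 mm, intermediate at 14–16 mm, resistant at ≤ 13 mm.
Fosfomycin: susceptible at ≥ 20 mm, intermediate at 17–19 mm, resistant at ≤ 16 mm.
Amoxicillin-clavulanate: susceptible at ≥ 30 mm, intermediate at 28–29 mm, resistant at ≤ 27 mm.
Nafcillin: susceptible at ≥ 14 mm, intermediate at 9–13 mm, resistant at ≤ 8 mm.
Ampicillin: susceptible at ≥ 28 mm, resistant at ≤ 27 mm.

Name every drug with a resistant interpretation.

Cefuroxime: 13 mm is ≤ 13 mm → resistant
Colistin: 25 mm is ≥ 21 mm → susceptible
Ampicillin 30 mm: ≥ 28 mm — susceptible
Aztreonam 16 mm: in 14–16 mm ⇒ intermediate
Tetracycline (20 mm) ≤ 20 mm → R
Nafcillin (10 mm) in 9–13 mm — Intermediate
Amoxicillin-clavulanate 31 mm: ≥ 30 mm ⇒ Susceptible
Fosfomycin: 16 mm is ≤ 16 mm ⇒ Resistant

cefuroxime, tetracycline, fosfomycin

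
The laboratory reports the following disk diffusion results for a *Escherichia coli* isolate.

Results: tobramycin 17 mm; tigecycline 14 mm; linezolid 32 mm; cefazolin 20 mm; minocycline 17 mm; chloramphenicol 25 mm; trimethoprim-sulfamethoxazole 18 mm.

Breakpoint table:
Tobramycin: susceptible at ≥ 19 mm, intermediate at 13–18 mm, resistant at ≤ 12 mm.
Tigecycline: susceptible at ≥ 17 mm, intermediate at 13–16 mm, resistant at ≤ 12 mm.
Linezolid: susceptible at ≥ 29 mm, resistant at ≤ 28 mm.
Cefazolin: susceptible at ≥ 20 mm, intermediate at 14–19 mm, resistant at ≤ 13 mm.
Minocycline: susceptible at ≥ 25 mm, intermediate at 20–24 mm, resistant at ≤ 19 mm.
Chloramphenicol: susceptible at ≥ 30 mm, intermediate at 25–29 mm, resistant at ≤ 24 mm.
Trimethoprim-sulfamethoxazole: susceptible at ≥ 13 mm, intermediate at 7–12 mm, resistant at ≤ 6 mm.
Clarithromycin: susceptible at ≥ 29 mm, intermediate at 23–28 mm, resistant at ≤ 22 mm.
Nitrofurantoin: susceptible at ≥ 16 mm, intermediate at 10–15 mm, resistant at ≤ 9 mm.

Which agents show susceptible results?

Tobramycin: 17 mm is in 13–18 mm ⇒ I
Tigecycline 14 mm: in 13–16 mm — Intermediate
Linezolid: 32 mm is ≥ 29 mm ⇒ S
Cefazolin (20 mm) ≥ 20 mm → S
Minocycline (17 mm) ≤ 19 mm — resistant
Chloramphenicol: 25 mm is in 25–29 mm — intermediate
Trimethoprim-sulfamethoxazole: 18 mm is ≥ 13 mm — susceptible

linezolid, cefazolin, trimethoprim-sulfamethoxazole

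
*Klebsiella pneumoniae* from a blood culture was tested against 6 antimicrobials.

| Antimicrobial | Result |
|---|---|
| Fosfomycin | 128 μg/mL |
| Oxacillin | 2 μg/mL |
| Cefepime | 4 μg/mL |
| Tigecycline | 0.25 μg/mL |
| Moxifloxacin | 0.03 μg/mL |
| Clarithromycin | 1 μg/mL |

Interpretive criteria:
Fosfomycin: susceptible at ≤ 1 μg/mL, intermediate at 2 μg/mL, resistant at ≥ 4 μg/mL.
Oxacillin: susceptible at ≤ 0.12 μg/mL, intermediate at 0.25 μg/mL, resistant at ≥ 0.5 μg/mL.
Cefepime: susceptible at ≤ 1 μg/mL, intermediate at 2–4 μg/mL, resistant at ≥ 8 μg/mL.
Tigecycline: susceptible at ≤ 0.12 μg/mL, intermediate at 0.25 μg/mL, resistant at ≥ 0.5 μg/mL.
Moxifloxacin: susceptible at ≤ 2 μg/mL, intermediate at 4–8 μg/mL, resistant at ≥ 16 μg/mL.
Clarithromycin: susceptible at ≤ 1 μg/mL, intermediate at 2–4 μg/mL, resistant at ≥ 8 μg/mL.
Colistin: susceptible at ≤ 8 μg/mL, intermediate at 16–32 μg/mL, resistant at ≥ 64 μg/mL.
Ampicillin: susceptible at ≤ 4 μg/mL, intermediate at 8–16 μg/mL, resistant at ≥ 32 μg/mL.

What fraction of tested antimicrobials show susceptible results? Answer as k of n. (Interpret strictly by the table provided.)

2 of 6

Fosfomycin (128 μg/mL) ≥ 4 μg/mL — Resistant
Oxacillin 2 μg/mL: ≥ 0.5 μg/mL → resistant
Cefepime: 4 μg/mL is in 2–4 μg/mL — Intermediate
Tigecycline 0.25 μg/mL: = 0.25 μg/mL → I
Moxifloxacin (0.03 μg/mL) ≤ 2 μg/mL — Susceptible
Clarithromycin (1 μg/mL) ≤ 1 μg/mL ⇒ susceptible
Susceptible: 2/6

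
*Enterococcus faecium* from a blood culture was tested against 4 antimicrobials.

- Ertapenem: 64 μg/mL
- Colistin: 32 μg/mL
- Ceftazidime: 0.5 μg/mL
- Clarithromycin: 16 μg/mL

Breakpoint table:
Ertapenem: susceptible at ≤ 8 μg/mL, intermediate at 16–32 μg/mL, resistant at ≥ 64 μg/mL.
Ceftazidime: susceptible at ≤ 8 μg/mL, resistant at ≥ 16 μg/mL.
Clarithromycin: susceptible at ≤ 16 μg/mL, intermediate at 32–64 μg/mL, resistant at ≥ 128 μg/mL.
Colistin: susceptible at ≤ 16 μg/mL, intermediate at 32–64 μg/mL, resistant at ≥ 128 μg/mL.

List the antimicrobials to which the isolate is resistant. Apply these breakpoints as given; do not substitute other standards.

ertapenem

Ertapenem: 64 μg/mL is ≥ 64 μg/mL → resistant
Colistin 32 μg/mL: in 32–64 μg/mL → I
Ceftazidime (0.5 μg/mL) ≤ 8 μg/mL → S
Clarithromycin (16 μg/mL) ≤ 16 μg/mL → susceptible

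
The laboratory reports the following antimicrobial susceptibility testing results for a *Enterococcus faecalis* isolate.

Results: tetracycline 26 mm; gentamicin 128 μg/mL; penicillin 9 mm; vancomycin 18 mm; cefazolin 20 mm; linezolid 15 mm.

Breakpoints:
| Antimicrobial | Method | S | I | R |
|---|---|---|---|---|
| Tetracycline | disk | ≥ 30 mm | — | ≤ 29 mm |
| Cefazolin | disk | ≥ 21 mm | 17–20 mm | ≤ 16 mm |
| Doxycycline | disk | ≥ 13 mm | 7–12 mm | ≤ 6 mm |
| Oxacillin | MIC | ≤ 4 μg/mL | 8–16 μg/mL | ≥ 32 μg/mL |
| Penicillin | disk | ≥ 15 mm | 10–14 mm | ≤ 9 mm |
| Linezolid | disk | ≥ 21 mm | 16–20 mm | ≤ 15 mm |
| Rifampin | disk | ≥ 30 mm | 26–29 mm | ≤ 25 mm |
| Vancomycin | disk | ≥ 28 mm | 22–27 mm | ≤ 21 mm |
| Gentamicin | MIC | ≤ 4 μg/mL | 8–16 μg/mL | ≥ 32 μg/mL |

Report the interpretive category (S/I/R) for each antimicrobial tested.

R, R, R, R, I, R

Tetracycline 26 mm: ≤ 29 mm — resistant
Gentamicin (128 μg/mL) ≥ 32 μg/mL — R
Penicillin 9 mm: ≤ 9 mm ⇒ R
Vancomycin (18 mm) ≤ 21 mm → resistant
Cefazolin (20 mm) in 17–20 mm → intermediate
Linezolid: 15 mm is ≤ 15 mm — resistant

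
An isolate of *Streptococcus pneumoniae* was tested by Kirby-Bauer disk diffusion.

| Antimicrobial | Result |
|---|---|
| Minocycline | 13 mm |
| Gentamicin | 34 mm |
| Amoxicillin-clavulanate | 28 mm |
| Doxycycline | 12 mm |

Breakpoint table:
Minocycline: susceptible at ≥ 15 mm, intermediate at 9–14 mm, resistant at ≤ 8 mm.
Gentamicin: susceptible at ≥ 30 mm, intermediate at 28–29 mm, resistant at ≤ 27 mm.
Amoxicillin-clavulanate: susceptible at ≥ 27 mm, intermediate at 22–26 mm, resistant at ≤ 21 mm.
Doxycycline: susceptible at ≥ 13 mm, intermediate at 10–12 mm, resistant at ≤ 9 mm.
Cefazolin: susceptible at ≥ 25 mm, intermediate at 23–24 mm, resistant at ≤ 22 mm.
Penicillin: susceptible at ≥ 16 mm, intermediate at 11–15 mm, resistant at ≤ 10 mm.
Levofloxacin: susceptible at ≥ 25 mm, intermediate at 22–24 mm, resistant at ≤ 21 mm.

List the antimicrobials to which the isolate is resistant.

none

Minocycline 13 mm: in 9–14 mm ⇒ intermediate
Gentamicin 34 mm: ≥ 30 mm — S
Amoxicillin-clavulanate (28 mm) ≥ 27 mm ⇒ S
Doxycycline (12 mm) in 10–12 mm — Intermediate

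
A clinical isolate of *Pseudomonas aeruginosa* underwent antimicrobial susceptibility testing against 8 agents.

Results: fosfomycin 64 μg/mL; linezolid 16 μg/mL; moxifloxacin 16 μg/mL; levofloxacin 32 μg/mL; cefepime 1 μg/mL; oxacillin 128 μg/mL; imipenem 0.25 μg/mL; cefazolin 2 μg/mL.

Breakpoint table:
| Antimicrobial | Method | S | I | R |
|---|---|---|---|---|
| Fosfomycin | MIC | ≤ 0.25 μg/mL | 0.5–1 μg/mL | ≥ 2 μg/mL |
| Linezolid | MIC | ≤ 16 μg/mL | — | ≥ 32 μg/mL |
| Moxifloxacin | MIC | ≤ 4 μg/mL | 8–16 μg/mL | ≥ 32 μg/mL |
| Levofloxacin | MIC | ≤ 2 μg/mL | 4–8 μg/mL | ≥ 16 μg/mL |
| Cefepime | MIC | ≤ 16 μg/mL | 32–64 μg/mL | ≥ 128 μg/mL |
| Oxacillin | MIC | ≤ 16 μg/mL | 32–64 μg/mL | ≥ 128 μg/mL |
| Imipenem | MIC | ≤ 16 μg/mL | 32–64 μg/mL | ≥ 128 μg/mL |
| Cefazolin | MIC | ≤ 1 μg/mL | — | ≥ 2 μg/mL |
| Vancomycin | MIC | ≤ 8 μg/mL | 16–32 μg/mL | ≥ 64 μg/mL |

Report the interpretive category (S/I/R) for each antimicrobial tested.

Fosfomycin: 64 μg/mL is ≥ 2 μg/mL ⇒ R
Linezolid: 16 μg/mL is ≤ 16 μg/mL ⇒ susceptible
Moxifloxacin 16 μg/mL: in 8–16 μg/mL — Intermediate
Levofloxacin 32 μg/mL: ≥ 16 μg/mL — R
Cefepime (1 μg/mL) ≤ 16 μg/mL — Susceptible
Oxacillin: 128 μg/mL is ≥ 128 μg/mL — Resistant
Imipenem (0.25 μg/mL) ≤ 16 μg/mL — S
Cefazolin: 2 μg/mL is ≥ 2 μg/mL — R

R, S, I, R, S, R, S, R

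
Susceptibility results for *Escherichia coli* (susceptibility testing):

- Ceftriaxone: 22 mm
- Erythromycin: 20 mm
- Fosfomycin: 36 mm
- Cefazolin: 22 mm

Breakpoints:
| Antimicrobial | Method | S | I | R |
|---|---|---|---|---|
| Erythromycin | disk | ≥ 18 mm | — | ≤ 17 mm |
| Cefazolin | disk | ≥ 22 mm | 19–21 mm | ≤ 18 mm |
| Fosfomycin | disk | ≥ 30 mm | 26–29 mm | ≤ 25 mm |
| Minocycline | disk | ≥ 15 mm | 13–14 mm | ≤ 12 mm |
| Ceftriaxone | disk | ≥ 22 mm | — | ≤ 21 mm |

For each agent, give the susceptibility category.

Ceftriaxone: 22 mm is ≥ 22 mm ⇒ susceptible
Erythromycin (20 mm) ≥ 18 mm — S
Fosfomycin: 36 mm is ≥ 30 mm ⇒ susceptible
Cefazolin 22 mm: ≥ 22 mm ⇒ Susceptible

S, S, S, S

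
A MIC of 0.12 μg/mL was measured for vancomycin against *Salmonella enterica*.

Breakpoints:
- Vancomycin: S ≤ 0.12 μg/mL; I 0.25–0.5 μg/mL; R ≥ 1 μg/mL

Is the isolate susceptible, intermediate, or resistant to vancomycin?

Susceptible

Vancomycin: 0.12 μg/mL is ≤ 0.12 μg/mL ⇒ Susceptible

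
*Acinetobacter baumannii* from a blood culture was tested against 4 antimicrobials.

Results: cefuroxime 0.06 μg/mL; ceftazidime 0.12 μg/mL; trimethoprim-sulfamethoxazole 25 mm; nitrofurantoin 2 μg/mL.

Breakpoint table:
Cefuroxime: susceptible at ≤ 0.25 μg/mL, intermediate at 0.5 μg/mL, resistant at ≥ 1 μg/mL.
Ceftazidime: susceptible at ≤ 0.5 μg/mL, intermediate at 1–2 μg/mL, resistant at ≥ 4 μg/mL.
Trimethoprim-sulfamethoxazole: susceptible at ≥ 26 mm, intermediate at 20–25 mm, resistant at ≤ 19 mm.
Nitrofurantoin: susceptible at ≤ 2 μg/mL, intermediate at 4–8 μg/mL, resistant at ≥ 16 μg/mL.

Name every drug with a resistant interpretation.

Cefuroxime (0.06 μg/mL) ≤ 0.25 μg/mL ⇒ Susceptible
Ceftazidime: 0.12 μg/mL is ≤ 0.5 μg/mL — susceptible
Trimethoprim-sulfamethoxazole (25 mm) in 20–25 mm → I
Nitrofurantoin: 2 μg/mL is ≤ 2 μg/mL — Susceptible

none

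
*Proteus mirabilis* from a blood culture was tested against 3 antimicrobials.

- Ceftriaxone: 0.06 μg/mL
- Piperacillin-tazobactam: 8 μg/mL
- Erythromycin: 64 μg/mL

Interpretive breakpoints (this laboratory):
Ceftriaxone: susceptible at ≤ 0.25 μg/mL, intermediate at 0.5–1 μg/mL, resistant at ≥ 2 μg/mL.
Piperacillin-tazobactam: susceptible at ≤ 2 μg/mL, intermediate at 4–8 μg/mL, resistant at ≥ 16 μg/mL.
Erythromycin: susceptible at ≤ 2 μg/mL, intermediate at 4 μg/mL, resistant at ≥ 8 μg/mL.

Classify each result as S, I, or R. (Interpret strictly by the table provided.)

Ceftriaxone (0.06 μg/mL) ≤ 0.25 μg/mL → Susceptible
Piperacillin-tazobactam 8 μg/mL: in 4–8 μg/mL ⇒ I
Erythromycin (64 μg/mL) ≥ 8 μg/mL → R

S, I, R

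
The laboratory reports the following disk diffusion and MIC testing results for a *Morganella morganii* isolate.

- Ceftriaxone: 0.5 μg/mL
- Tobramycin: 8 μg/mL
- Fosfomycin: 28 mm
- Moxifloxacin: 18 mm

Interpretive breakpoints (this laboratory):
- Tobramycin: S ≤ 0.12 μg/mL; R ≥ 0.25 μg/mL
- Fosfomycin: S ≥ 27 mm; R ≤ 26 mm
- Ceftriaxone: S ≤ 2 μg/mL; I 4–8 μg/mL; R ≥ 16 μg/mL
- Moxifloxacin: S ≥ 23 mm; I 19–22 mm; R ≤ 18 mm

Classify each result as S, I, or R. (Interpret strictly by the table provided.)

Ceftriaxone 0.5 μg/mL: ≤ 2 μg/mL → S
Tobramycin 8 μg/mL: ≥ 0.25 μg/mL → Resistant
Fosfomycin: 28 mm is ≥ 27 mm → susceptible
Moxifloxacin: 18 mm is ≤ 18 mm ⇒ R

S, R, S, R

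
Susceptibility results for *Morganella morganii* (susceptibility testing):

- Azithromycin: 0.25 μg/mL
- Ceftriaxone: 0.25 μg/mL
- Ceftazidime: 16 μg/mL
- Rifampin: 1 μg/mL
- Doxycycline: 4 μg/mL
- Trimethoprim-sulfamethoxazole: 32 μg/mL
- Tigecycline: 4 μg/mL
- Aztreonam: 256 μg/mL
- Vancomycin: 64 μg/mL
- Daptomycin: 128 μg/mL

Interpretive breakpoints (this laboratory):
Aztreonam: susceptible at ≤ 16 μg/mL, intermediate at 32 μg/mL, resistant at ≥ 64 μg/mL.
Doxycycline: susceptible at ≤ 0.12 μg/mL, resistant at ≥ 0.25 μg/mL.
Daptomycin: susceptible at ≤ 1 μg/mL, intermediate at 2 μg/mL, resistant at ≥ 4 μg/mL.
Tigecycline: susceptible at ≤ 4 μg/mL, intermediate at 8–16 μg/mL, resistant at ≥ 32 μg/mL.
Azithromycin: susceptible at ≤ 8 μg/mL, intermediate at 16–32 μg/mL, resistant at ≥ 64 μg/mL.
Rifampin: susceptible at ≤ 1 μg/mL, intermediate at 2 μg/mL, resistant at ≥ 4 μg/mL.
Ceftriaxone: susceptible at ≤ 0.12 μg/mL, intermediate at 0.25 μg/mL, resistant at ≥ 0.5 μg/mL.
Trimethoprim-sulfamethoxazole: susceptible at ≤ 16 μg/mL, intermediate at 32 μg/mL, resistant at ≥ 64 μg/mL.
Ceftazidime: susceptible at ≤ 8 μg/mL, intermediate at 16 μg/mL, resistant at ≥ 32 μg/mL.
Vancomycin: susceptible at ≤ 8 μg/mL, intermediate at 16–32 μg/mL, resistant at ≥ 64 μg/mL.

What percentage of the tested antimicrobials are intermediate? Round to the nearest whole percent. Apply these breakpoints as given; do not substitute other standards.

30%

Azithromycin: 0.25 μg/mL is ≤ 8 μg/mL → susceptible
Ceftriaxone (0.25 μg/mL) = 0.25 μg/mL ⇒ intermediate
Ceftazidime 16 μg/mL: = 16 μg/mL — intermediate
Rifampin (1 μg/mL) ≤ 1 μg/mL ⇒ Susceptible
Doxycycline 4 μg/mL: ≥ 0.25 μg/mL → R
Trimethoprim-sulfamethoxazole (32 μg/mL) = 32 μg/mL → intermediate
Tigecycline 4 μg/mL: ≤ 4 μg/mL — susceptible
Aztreonam: 256 μg/mL is ≥ 64 μg/mL — Resistant
Vancomycin (64 μg/mL) ≥ 64 μg/mL ⇒ R
Daptomycin (128 μg/mL) ≥ 4 μg/mL ⇒ Resistant
Intermediate: 3/10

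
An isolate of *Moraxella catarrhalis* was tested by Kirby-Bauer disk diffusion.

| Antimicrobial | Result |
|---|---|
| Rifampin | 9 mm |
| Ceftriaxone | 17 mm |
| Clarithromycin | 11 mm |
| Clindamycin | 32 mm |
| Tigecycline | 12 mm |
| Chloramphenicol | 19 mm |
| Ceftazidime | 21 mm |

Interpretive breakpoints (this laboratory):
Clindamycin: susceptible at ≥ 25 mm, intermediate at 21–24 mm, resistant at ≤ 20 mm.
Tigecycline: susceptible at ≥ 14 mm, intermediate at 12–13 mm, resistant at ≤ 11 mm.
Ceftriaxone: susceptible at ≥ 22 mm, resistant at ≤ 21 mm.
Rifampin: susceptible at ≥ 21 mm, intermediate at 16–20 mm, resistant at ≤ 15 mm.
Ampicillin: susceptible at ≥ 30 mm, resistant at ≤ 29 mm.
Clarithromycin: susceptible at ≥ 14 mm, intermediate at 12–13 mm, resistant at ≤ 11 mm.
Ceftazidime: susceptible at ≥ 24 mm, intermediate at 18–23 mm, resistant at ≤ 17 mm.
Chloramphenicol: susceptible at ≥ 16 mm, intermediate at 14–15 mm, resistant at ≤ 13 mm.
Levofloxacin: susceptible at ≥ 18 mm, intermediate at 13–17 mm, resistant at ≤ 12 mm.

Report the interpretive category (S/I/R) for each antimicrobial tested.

Rifampin (9 mm) ≤ 15 mm → R
Ceftriaxone: 17 mm is ≤ 21 mm — Resistant
Clarithromycin: 11 mm is ≤ 11 mm — Resistant
Clindamycin (32 mm) ≥ 25 mm — Susceptible
Tigecycline 12 mm: in 12–13 mm — I
Chloramphenicol: 19 mm is ≥ 16 mm → susceptible
Ceftazidime (21 mm) in 18–23 mm → intermediate

R, R, R, S, I, S, I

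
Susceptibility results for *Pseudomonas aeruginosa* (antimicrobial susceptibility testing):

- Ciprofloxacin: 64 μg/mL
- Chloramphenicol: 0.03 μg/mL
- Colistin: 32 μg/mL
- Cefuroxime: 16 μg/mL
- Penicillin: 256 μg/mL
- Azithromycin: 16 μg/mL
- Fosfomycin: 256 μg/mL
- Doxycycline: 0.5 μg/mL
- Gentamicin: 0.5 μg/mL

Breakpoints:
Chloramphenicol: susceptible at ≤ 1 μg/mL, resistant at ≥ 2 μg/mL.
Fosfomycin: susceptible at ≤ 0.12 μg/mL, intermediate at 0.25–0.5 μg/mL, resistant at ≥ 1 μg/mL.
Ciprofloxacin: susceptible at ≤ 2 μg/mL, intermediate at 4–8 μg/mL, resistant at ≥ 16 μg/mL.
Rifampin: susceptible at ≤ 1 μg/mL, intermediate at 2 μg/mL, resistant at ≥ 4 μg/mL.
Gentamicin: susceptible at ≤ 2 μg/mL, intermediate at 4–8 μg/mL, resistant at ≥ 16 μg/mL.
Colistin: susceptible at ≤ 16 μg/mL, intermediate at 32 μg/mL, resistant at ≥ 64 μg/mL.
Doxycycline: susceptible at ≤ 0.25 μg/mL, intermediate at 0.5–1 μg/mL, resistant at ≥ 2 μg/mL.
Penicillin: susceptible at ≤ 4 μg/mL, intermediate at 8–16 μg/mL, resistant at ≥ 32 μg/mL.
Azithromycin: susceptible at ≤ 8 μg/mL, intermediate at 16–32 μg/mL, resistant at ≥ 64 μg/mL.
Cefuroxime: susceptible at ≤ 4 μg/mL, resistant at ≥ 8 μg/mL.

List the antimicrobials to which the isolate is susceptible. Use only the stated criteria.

Ciprofloxacin: 64 μg/mL is ≥ 16 μg/mL — Resistant
Chloramphenicol (0.03 μg/mL) ≤ 1 μg/mL — Susceptible
Colistin: 32 μg/mL is = 32 μg/mL ⇒ Intermediate
Cefuroxime 16 μg/mL: ≥ 8 μg/mL → Resistant
Penicillin (256 μg/mL) ≥ 32 μg/mL ⇒ resistant
Azithromycin 16 μg/mL: in 16–32 μg/mL → I
Fosfomycin (256 μg/mL) ≥ 1 μg/mL — Resistant
Doxycycline (0.5 μg/mL) in 0.5–1 μg/mL — Intermediate
Gentamicin: 0.5 μg/mL is ≤ 2 μg/mL — S

chloramphenicol, gentamicin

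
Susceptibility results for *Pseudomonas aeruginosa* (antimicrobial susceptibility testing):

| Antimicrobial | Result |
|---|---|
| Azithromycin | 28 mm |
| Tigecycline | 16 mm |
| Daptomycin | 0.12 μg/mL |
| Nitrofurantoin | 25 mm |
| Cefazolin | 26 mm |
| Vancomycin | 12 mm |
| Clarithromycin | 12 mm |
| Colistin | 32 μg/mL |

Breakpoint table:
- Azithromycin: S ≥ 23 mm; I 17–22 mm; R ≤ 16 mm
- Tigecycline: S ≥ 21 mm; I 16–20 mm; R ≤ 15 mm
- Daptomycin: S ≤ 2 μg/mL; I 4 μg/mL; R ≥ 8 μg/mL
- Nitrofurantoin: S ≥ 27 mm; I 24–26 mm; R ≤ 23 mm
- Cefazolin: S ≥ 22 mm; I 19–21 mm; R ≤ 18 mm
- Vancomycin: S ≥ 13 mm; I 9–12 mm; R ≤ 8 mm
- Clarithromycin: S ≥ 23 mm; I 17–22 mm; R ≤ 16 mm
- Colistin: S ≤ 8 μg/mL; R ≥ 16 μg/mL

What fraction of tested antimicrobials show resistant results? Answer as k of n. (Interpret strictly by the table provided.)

2 of 8

Azithromycin (28 mm) ≥ 23 mm → S
Tigecycline (16 mm) in 16–20 mm → I
Daptomycin (0.12 μg/mL) ≤ 2 μg/mL ⇒ S
Nitrofurantoin (25 mm) in 24–26 mm ⇒ I
Cefazolin: 26 mm is ≥ 22 mm ⇒ S
Vancomycin (12 mm) in 9–12 mm ⇒ intermediate
Clarithromycin: 12 mm is ≤ 16 mm ⇒ Resistant
Colistin: 32 μg/mL is ≥ 16 μg/mL → R
Resistant: 2/8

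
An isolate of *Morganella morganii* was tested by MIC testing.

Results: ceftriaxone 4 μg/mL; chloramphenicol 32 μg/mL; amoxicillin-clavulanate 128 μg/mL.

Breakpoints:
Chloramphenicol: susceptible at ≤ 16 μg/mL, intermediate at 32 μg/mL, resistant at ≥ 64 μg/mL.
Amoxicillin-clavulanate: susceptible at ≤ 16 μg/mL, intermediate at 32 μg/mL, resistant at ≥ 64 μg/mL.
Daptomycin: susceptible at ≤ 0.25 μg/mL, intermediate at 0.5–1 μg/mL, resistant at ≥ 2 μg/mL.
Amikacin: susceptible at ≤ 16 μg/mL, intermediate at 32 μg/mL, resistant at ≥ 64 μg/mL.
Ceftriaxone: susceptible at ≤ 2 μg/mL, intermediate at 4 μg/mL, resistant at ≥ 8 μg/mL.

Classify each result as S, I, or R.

I, I, R

Ceftriaxone (4 μg/mL) = 4 μg/mL ⇒ I
Chloramphenicol 32 μg/mL: = 32 μg/mL → I
Amoxicillin-clavulanate: 128 μg/mL is ≥ 64 μg/mL — resistant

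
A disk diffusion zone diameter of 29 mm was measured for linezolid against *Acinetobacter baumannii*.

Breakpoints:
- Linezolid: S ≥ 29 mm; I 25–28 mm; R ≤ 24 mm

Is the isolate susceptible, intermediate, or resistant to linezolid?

S

Linezolid: 29 mm is ≥ 29 mm → S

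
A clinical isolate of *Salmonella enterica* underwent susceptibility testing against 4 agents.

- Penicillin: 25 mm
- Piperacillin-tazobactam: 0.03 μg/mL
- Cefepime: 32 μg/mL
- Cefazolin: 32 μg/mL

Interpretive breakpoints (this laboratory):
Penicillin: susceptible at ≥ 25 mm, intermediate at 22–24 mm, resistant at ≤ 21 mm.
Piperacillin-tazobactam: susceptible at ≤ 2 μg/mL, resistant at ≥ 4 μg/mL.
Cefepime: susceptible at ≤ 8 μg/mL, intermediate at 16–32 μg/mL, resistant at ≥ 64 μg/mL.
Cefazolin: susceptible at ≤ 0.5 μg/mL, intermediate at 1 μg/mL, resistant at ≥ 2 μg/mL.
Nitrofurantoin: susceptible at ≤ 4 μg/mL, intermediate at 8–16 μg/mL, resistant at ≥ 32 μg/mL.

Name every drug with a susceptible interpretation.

Penicillin: 25 mm is ≥ 25 mm — susceptible
Piperacillin-tazobactam 0.03 μg/mL: ≤ 2 μg/mL — Susceptible
Cefepime: 32 μg/mL is in 16–32 μg/mL ⇒ Intermediate
Cefazolin (32 μg/mL) ≥ 2 μg/mL ⇒ resistant

penicillin, piperacillin-tazobactam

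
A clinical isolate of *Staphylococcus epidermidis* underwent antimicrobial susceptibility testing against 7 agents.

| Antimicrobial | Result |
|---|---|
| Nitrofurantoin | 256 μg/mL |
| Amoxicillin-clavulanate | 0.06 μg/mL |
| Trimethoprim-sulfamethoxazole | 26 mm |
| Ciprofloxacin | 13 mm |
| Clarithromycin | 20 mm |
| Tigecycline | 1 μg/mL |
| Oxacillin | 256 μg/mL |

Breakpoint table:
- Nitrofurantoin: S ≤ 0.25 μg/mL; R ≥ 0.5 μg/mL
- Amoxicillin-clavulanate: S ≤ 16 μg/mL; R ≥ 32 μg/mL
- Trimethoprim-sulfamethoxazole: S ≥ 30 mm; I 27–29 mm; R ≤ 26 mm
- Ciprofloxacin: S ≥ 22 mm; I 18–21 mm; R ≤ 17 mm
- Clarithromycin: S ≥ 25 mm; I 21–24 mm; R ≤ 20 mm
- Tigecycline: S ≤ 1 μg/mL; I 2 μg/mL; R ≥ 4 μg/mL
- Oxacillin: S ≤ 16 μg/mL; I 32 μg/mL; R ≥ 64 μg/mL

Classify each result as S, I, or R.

Nitrofurantoin 256 μg/mL: ≥ 0.5 μg/mL → Resistant
Amoxicillin-clavulanate: 0.06 μg/mL is ≤ 16 μg/mL → susceptible
Trimethoprim-sulfamethoxazole 26 mm: ≤ 26 mm ⇒ resistant
Ciprofloxacin 13 mm: ≤ 17 mm ⇒ Resistant
Clarithromycin: 20 mm is ≤ 20 mm ⇒ Resistant
Tigecycline 1 μg/mL: ≤ 1 μg/mL — S
Oxacillin 256 μg/mL: ≥ 64 μg/mL → Resistant

R, S, R, R, R, S, R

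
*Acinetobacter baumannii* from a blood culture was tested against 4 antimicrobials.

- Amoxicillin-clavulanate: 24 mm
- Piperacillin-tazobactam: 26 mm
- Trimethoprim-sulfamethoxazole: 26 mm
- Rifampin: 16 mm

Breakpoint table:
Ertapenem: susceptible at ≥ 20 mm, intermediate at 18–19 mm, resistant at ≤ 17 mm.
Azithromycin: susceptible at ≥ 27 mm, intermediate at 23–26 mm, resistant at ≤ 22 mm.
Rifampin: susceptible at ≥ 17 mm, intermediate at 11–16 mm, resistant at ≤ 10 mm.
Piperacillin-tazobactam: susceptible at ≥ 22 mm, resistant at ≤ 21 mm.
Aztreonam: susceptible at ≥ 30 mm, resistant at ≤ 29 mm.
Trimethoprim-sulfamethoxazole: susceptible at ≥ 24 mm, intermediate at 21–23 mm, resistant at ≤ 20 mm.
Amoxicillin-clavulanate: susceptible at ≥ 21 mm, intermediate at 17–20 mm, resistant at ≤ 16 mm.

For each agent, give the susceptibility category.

Amoxicillin-clavulanate: 24 mm is ≥ 21 mm — S
Piperacillin-tazobactam (26 mm) ≥ 22 mm → susceptible
Trimethoprim-sulfamethoxazole 26 mm: ≥ 24 mm — Susceptible
Rifampin: 16 mm is in 11–16 mm ⇒ Intermediate

S, S, S, I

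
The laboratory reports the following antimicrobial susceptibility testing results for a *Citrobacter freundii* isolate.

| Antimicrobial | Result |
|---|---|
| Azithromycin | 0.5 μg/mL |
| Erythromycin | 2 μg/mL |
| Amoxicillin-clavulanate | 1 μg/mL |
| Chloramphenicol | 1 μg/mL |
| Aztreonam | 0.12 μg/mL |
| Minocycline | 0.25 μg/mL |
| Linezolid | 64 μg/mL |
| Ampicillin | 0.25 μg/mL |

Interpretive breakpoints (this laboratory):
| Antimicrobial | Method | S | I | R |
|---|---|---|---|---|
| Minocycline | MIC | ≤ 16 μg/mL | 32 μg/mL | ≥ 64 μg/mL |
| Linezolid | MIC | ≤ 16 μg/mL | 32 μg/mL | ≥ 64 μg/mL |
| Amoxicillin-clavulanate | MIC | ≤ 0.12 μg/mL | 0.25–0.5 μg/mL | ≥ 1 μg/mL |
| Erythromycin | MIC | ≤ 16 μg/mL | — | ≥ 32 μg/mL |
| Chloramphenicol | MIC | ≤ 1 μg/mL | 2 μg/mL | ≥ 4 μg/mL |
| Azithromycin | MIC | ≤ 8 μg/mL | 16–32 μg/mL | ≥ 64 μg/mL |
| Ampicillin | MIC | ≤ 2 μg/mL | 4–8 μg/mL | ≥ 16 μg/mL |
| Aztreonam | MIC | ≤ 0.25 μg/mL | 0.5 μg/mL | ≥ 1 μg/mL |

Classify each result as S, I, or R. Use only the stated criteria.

Azithromycin (0.5 μg/mL) ≤ 8 μg/mL ⇒ susceptible
Erythromycin: 2 μg/mL is ≤ 16 μg/mL — S
Amoxicillin-clavulanate 1 μg/mL: ≥ 1 μg/mL → R
Chloramphenicol 1 μg/mL: ≤ 1 μg/mL → susceptible
Aztreonam 0.12 μg/mL: ≤ 0.25 μg/mL → susceptible
Minocycline (0.25 μg/mL) ≤ 16 μg/mL ⇒ Susceptible
Linezolid 64 μg/mL: ≥ 64 μg/mL → resistant
Ampicillin 0.25 μg/mL: ≤ 2 μg/mL → susceptible

S, S, R, S, S, S, R, S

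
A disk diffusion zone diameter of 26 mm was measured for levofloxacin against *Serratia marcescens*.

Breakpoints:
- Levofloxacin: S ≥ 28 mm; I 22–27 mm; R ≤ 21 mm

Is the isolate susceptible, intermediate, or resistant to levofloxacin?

Intermediate

Levofloxacin: 26 mm is in 22–27 mm → Intermediate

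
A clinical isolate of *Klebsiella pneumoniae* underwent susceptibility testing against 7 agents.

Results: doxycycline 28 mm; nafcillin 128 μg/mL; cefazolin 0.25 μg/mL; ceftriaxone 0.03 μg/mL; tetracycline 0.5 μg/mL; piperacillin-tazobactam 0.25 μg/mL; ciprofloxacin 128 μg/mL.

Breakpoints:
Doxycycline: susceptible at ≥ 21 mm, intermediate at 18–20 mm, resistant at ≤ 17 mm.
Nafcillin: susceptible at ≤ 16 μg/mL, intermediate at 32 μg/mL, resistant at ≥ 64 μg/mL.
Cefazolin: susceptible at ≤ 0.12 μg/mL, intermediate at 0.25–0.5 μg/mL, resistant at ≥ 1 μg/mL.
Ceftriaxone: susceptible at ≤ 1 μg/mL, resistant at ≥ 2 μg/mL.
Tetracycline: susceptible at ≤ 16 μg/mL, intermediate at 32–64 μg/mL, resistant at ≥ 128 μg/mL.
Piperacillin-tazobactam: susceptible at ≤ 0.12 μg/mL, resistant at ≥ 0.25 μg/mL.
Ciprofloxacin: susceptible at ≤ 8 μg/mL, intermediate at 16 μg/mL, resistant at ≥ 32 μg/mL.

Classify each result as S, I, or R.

S, R, I, S, S, R, R

Doxycycline 28 mm: ≥ 21 mm — S
Nafcillin: 128 μg/mL is ≥ 64 μg/mL → R
Cefazolin (0.25 μg/mL) in 0.25–0.5 μg/mL → intermediate
Ceftriaxone: 0.03 μg/mL is ≤ 1 μg/mL ⇒ susceptible
Tetracycline (0.5 μg/mL) ≤ 16 μg/mL → susceptible
Piperacillin-tazobactam: 0.25 μg/mL is ≥ 0.25 μg/mL ⇒ R
Ciprofloxacin (128 μg/mL) ≥ 32 μg/mL ⇒ Resistant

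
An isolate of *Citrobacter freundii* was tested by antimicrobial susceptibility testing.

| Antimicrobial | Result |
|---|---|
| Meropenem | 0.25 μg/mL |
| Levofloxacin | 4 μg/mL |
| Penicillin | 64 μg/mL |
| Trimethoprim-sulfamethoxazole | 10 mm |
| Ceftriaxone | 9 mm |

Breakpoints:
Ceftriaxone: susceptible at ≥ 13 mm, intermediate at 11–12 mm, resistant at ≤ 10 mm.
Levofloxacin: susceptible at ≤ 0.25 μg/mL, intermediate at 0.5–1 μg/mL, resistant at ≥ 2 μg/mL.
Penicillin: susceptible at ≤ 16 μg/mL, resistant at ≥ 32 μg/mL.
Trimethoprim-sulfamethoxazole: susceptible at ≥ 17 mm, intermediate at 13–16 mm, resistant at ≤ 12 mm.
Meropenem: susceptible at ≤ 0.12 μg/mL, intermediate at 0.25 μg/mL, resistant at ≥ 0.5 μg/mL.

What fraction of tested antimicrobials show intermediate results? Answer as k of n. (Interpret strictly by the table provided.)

1 of 5

Meropenem (0.25 μg/mL) = 0.25 μg/mL ⇒ I
Levofloxacin 4 μg/mL: ≥ 2 μg/mL — resistant
Penicillin (64 μg/mL) ≥ 32 μg/mL — R
Trimethoprim-sulfamethoxazole: 10 mm is ≤ 12 mm — resistant
Ceftriaxone (9 mm) ≤ 10 mm — Resistant
Intermediate: 1/5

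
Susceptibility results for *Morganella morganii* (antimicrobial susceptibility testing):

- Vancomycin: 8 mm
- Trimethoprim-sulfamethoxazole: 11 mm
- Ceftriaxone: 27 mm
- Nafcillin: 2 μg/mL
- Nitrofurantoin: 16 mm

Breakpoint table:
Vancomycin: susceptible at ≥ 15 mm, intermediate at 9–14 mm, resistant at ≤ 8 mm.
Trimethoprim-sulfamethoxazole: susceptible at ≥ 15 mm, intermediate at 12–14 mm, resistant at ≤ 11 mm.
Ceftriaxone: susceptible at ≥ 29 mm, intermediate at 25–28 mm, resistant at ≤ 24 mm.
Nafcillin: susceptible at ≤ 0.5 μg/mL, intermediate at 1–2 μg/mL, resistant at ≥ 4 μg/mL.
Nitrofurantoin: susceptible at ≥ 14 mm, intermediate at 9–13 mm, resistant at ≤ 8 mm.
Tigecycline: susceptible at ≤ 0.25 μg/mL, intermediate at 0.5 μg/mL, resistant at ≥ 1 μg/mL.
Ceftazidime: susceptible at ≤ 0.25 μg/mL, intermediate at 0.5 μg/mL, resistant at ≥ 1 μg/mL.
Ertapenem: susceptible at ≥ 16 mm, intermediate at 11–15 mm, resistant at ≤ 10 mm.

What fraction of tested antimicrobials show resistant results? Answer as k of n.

2 of 5

Vancomycin (8 mm) ≤ 8 mm — R
Trimethoprim-sulfamethoxazole (11 mm) ≤ 11 mm — R
Ceftriaxone: 27 mm is in 25–28 mm → I
Nafcillin: 2 μg/mL is in 1–2 μg/mL — I
Nitrofurantoin 16 mm: ≥ 14 mm — S
Resistant: 2/5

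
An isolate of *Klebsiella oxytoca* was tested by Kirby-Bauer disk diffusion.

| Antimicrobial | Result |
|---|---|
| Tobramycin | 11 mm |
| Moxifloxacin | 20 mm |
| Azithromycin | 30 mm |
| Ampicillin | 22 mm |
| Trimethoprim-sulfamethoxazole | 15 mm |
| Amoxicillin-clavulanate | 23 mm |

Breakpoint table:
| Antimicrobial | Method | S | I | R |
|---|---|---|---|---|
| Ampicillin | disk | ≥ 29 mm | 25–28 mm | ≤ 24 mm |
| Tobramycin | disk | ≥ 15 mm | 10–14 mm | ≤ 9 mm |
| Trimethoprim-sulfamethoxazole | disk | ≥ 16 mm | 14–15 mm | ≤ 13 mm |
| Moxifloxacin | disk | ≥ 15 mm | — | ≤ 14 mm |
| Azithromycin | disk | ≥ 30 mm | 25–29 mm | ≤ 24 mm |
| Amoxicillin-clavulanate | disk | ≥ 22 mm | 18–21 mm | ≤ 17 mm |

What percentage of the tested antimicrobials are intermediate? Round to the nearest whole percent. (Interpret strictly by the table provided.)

33%

Tobramycin 11 mm: in 10–14 mm ⇒ I
Moxifloxacin: 20 mm is ≥ 15 mm — Susceptible
Azithromycin: 30 mm is ≥ 30 mm ⇒ susceptible
Ampicillin (22 mm) ≤ 24 mm ⇒ Resistant
Trimethoprim-sulfamethoxazole (15 mm) in 14–15 mm → I
Amoxicillin-clavulanate 23 mm: ≥ 22 mm → S
Intermediate: 2/6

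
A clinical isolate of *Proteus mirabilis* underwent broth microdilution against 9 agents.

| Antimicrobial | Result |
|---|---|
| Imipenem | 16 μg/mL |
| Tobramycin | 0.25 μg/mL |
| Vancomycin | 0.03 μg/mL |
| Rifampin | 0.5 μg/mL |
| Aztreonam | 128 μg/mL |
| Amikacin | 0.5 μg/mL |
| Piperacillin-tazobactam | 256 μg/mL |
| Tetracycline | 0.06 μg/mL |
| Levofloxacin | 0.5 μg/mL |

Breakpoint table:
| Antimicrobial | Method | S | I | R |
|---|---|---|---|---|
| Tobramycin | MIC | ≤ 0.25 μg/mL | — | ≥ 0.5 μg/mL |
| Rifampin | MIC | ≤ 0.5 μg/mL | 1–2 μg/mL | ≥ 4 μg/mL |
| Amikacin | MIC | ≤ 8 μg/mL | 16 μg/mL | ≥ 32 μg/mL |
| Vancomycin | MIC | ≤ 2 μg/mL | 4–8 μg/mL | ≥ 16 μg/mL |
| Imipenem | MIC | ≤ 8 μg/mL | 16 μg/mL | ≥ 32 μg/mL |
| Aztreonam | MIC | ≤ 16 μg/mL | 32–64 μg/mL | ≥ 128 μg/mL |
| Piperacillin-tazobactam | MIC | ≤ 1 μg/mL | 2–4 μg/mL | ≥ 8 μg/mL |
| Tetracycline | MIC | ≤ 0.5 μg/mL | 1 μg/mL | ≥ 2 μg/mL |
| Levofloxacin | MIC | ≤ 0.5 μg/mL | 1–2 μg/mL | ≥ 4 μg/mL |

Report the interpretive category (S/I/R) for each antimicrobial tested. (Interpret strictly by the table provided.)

Imipenem 16 μg/mL: = 16 μg/mL — Intermediate
Tobramycin 0.25 μg/mL: ≤ 0.25 μg/mL ⇒ Susceptible
Vancomycin (0.03 μg/mL) ≤ 2 μg/mL → susceptible
Rifampin 0.5 μg/mL: ≤ 0.5 μg/mL — S
Aztreonam 128 μg/mL: ≥ 128 μg/mL ⇒ R
Amikacin (0.5 μg/mL) ≤ 8 μg/mL — susceptible
Piperacillin-tazobactam 256 μg/mL: ≥ 8 μg/mL ⇒ Resistant
Tetracycline (0.06 μg/mL) ≤ 0.5 μg/mL — Susceptible
Levofloxacin 0.5 μg/mL: ≤ 0.5 μg/mL → Susceptible

I, S, S, S, R, S, R, S, S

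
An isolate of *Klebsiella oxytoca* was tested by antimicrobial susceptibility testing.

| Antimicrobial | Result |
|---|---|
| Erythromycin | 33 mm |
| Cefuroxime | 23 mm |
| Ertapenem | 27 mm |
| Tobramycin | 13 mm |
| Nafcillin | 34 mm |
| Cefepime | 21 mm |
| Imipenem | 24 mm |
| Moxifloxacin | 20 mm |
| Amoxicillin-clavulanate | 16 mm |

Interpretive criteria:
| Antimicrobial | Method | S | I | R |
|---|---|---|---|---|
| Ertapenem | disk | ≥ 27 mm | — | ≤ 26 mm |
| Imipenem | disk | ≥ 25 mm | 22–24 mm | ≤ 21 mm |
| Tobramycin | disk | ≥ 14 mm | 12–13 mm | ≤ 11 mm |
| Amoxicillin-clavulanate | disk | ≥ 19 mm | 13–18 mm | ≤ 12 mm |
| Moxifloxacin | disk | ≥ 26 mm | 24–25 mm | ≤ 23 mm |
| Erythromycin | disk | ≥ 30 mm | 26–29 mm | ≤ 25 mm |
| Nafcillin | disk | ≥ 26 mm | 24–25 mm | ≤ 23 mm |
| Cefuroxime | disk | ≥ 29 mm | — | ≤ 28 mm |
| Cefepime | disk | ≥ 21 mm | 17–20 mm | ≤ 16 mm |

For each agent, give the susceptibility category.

Erythromycin (33 mm) ≥ 30 mm — S
Cefuroxime: 23 mm is ≤ 28 mm ⇒ Resistant
Ertapenem: 27 mm is ≥ 27 mm ⇒ susceptible
Tobramycin 13 mm: in 12–13 mm → Intermediate
Nafcillin 34 mm: ≥ 26 mm ⇒ susceptible
Cefepime (21 mm) ≥ 21 mm — susceptible
Imipenem (24 mm) in 22–24 mm ⇒ intermediate
Moxifloxacin 20 mm: ≤ 23 mm → resistant
Amoxicillin-clavulanate 16 mm: in 13–18 mm → Intermediate

S, R, S, I, S, S, I, R, I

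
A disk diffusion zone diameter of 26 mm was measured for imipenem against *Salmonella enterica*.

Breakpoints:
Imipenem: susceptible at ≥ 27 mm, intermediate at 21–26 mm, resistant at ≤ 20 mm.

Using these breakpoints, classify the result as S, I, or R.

Imipenem (26 mm) in 21–26 mm → intermediate

I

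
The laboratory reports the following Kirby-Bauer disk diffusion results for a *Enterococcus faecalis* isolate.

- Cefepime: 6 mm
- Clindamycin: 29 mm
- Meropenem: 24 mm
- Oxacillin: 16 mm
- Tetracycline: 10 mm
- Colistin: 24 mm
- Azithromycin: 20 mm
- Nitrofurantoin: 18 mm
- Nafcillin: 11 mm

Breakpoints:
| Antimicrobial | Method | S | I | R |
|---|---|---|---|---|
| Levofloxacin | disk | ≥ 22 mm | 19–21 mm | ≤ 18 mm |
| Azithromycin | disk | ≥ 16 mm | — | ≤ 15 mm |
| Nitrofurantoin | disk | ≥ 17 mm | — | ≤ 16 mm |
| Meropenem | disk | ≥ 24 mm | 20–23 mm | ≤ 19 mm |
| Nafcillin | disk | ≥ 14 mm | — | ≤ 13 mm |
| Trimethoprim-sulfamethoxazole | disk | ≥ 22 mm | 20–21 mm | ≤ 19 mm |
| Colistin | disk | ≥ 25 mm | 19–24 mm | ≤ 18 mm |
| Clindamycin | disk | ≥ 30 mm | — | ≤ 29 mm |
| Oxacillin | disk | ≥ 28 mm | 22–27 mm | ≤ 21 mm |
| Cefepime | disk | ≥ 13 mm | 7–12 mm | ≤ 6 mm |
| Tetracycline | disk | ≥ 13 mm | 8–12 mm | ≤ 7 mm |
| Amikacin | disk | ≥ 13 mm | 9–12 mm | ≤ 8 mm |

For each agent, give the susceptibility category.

Cefepime 6 mm: ≤ 6 mm ⇒ resistant
Clindamycin: 29 mm is ≤ 29 mm ⇒ R
Meropenem: 24 mm is ≥ 24 mm — susceptible
Oxacillin 16 mm: ≤ 21 mm → Resistant
Tetracycline: 10 mm is in 8–12 mm → intermediate
Colistin: 24 mm is in 19–24 mm ⇒ Intermediate
Azithromycin 20 mm: ≥ 16 mm → susceptible
Nitrofurantoin 18 mm: ≥ 17 mm → susceptible
Nafcillin 11 mm: ≤ 13 mm — R

R, R, S, R, I, I, S, S, R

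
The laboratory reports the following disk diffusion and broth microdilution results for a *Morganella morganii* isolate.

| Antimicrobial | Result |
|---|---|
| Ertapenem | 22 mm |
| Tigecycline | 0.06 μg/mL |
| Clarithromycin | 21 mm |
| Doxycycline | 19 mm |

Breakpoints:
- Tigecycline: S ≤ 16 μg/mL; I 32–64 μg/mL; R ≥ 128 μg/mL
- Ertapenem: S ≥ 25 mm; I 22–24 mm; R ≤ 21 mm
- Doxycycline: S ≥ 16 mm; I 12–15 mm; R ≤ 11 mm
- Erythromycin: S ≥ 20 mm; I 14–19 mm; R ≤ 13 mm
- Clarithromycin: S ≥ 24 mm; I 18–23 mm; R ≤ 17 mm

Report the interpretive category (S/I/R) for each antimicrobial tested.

I, S, I, S

Ertapenem 22 mm: in 22–24 mm — intermediate
Tigecycline 0.06 μg/mL: ≤ 16 μg/mL — susceptible
Clarithromycin 21 mm: in 18–23 mm — Intermediate
Doxycycline (19 mm) ≥ 16 mm — Susceptible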